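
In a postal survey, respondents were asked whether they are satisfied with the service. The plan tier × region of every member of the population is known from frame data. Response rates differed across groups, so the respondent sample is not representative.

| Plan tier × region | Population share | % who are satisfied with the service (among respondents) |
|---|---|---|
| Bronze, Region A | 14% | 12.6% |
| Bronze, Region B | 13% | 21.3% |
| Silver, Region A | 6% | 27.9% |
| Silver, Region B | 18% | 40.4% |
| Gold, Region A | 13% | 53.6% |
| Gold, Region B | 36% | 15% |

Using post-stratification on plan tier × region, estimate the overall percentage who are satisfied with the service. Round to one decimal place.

Post-stratification weights by population share, not respondent share:
  Bronze, Region A: 0.14 × 12.6 = 1.764
  Bronze, Region B: 0.13 × 21.3 = 2.769
  Silver, Region A: 0.06 × 27.9 = 1.674
  Silver, Region B: 0.18 × 40.4 = 7.272
  Gold, Region A: 0.13 × 53.6 = 6.968
  Gold, Region B: 0.36 × 15 = 5.4
Post-stratified estimate = 25.847 → 25.8%.

25.8%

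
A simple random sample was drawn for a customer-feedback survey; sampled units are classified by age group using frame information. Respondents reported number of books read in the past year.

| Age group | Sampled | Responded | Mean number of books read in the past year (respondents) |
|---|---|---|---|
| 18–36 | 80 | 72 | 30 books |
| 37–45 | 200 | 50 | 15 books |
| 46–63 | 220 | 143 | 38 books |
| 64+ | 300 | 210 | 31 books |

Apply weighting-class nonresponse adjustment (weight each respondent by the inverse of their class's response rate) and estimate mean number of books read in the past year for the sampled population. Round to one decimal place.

Response rates by class: 18–36 72/80 = 90%, 37–45 50/200 = 25%, 46–63 143/220 = 65%, 64+ 210/300 = 70%.
Weighting each respondent by the inverse class response rate inflates each class back to its sampled size, so the class weight is n_sampled:
  18–36: 80 × 30 = 2400
  37–45: 200 × 15 = 3000
  46–63: 220 × 38 = 8360
  64+: 300 × 31 = 9300
Adjusted estimate = 23,060 / 800 = 28.825 → 28.8.

28.8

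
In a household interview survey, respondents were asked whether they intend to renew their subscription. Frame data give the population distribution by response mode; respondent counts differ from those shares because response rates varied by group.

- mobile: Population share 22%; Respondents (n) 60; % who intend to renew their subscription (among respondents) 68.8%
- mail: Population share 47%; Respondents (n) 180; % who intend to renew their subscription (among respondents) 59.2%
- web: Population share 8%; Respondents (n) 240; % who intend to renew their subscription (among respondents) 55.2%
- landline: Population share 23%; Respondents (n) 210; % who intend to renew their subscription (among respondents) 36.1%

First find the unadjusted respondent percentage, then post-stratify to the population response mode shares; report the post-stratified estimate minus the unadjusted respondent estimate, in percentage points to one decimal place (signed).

Naive respondent-only estimate (weights = respondent counts):
  (60/690)×68.8 + (180/690)×59.2 + (240/690)×55.2 + (210/690)×36.1 = 51.613%
Reweighting by population response mode shares:
  0.22×68.8 + 0.47×59.2 + 0.08×55.2 + 0.23×36.1 = 55.679%
Difference = 55.679 − 51.613 = 4.066 pp.

+4.1 percentage points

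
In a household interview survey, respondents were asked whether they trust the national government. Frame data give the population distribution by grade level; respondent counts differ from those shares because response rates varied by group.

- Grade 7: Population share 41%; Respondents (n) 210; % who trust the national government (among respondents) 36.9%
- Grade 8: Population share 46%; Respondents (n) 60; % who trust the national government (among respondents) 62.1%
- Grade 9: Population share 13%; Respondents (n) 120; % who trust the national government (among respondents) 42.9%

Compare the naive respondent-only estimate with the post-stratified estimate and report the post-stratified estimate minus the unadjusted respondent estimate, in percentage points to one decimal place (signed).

+6.6 percentage points

Unadjusted (pooled respondent) estimate weights by respondent counts:
  (210/390)×36.9 + (60/390)×62.1 + (120/390)×42.9 = 42.6231%
Post-stratified estimate weights by population shares:
  0.41×36.9 + 0.46×62.1 + 0.13×42.9 = 49.272%
Difference = 49.272 − 42.6231 = 6.6489 pp.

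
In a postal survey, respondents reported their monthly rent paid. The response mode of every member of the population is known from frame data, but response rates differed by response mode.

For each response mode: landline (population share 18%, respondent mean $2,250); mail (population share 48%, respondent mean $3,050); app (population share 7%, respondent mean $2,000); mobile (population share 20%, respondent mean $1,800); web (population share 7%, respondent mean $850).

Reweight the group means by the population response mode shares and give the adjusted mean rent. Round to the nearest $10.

Each cell contributes population-share × respondent value:
  landline: 0.18 × 2250 = 405
  mail: 0.48 × 3050 = 1464
  app: 0.07 × 2000 = 140
  mobile: 0.2 × 1800 = 360
  web: 0.07 × 850 = 59.5
Post-stratified estimate = 2428.5 → $2,430.

$2,430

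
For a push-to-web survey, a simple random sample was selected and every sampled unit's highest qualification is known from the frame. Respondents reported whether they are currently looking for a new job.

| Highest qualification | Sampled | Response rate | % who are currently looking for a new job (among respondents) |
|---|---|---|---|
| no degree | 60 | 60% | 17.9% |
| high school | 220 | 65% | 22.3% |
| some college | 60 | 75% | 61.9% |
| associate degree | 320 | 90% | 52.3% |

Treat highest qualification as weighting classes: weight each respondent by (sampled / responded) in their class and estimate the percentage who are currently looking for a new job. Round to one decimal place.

Each respondent's weight = sampled/responded in their class; summing within a class gives n_sampled, so:
  no degree: 60 × 17.9 = 1074
  high school: 220 × 22.3 = 4906
  some college: 60 × 61.9 = 3714
  associate degree: 320 × 52.3 = 16,736
Adjusted estimate = 26,430 / 660 = 40.0455 → 40.0%.

40.0%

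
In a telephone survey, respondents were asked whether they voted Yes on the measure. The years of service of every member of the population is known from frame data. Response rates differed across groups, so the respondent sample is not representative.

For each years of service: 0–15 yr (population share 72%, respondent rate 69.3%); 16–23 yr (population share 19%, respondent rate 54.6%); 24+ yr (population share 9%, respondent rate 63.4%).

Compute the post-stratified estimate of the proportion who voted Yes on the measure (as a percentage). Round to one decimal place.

66.0%

Post-stratification weights by population share, not respondent share:
  0–15 yr: 0.72 × 69.3 = 49.896
  16–23 yr: 0.19 × 54.6 = 10.374
  24+ yr: 0.09 × 63.4 = 5.706
Post-stratified estimate = 65.976 → 66.0%.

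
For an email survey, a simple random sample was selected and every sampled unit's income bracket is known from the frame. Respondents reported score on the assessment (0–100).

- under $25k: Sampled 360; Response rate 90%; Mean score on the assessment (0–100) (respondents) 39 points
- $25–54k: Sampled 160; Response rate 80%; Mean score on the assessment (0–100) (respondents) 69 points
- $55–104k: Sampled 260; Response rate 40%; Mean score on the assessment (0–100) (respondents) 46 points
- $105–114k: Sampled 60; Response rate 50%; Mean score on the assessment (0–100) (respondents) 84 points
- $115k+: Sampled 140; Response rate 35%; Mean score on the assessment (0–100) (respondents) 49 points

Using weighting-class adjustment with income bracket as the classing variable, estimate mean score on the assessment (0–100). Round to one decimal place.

Weighting each respondent by the inverse class response rate inflates each class back to its sampled size, so the class weight is n_sampled:
  under $25k: 360 × 39 = 14,040
  $25–54k: 160 × 69 = 11,040
  $55–104k: 260 × 46 = 11,960
  $105–114k: 60 × 84 = 5040
  $115k+: 140 × 49 = 6860
Adjusted estimate = 48,940 / 980 = 49.9388 → 49.9.

49.9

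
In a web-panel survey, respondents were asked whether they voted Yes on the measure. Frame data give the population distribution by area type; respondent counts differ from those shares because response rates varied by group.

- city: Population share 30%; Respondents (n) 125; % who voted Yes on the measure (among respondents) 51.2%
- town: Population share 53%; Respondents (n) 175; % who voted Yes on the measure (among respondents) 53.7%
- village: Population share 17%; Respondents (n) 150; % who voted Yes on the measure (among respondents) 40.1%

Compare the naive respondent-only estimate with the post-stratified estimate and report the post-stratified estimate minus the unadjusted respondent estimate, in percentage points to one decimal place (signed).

+2.2 percentage points

Without adjustment, the pooled respondent share is:
  (125/450)×51.2 + (175/450)×53.7 + (150/450)×40.1 = 48.4722%
Reweighting by population area type shares:
  0.3×51.2 + 0.53×53.7 + 0.17×40.1 = 50.638%
Difference = 50.638 − 48.4722 = 2.1658 pp.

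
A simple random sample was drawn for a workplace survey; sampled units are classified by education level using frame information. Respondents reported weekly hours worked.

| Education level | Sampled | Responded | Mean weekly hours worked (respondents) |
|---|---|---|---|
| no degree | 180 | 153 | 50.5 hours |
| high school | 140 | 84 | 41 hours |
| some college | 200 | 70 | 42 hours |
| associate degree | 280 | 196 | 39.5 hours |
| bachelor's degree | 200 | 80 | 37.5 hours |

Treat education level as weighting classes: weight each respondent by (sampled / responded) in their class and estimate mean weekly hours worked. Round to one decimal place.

41.8

Response rates by class: no degree 153/180 = 85%, high school 84/140 = 60%, some college 70/200 = 35%, associate degree 196/280 = 70%, bachelor's degree 80/200 = 40%.
Weighting each respondent by the inverse class response rate inflates each class back to its sampled size, so the class weight is n_sampled:
  no degree: 180 × 50.5 = 9090
  high school: 140 × 41 = 5740
  some college: 200 × 42 = 8400
  associate degree: 280 × 39.5 = 11,060
  bachelor's degree: 200 × 37.5 = 7500
Adjusted estimate = 41,790 / 1,000 = 41.79 → 41.8.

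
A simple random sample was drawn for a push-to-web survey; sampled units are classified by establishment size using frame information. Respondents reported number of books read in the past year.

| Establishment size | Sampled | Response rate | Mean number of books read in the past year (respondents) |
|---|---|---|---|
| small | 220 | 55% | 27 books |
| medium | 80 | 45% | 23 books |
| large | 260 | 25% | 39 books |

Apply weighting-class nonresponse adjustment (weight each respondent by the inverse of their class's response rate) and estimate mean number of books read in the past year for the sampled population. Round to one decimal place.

Inverse-response-rate weighting restores each class to its sampled count, so class totals weight by n_sampled:
  small: 220 × 27 = 5940
  medium: 80 × 23 = 1840
  large: 260 × 39 = 10,140
Adjusted estimate = 17,920 / 560 = 32 → 32.0.

32.0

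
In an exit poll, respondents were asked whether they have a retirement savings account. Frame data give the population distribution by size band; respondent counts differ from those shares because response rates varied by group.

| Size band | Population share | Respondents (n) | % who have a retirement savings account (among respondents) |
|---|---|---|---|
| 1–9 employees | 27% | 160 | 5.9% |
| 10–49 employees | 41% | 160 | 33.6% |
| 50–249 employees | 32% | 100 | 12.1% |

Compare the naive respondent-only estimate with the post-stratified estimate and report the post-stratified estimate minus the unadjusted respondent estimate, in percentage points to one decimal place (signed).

+1.3 percentage points

Unadjusted (pooled respondent) estimate weights by respondent counts:
  (160/420)×5.9 + (160/420)×33.6 + (100/420)×12.1 = 17.9286%
Post-stratified estimate weights by population shares:
  0.27×5.9 + 0.41×33.6 + 0.32×12.1 = 19.241%
Difference = 19.241 − 17.9286 = 1.3124 pp.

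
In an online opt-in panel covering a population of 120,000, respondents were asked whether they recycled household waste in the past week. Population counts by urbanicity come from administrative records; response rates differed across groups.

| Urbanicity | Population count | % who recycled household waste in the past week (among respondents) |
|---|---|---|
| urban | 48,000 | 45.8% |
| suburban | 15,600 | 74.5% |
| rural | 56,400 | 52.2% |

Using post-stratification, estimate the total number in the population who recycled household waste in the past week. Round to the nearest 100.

Each cell contributes its population count × the respondent rate:
  urban: 48,000 × 45.8% = 21,984
  suburban: 15,600 × 74.5% = 11,622
  rural: 56,400 × 52.2% = 29440.8
Estimated total = 63046.8 → 63,000.

63,000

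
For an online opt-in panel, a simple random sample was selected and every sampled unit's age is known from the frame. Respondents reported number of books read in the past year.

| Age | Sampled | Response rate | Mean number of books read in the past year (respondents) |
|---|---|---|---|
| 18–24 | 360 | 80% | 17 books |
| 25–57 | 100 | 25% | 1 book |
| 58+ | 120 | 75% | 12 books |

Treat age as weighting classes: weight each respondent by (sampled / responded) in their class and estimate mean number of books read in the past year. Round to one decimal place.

Weighting each respondent by the inverse class response rate inflates each class back to its sampled size, so the class weight is n_sampled:
  18–24: 360 × 17 = 6120
  25–57: 100 × 1 = 100
  58+: 120 × 12 = 1440
Adjusted estimate = 7660 / 580 = 13.2069 → 13.2.

13.2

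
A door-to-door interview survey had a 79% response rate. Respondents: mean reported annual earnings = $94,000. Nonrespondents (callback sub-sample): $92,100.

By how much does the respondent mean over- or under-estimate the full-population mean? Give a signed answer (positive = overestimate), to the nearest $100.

+$400

Nonresponse fraction = 1 − 0.79 = 0.21.
Bias = (nonresponse fraction) × (respondent mean − nonrespondent mean)
     = 0.21 × (94,000 − 92,100) = 0.21 × 1900 = 399.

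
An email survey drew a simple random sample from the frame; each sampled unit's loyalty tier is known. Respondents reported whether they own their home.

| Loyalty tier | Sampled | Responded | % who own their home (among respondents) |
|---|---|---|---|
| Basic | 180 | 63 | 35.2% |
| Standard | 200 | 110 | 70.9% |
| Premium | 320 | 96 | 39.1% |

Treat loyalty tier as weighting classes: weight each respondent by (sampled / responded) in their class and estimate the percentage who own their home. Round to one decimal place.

47.2%

Class response rates: Basic 63/180 = 35%, Standard 110/200 = 55%, Premium 96/320 = 30%.
Inverse-response-rate weighting restores each class to its sampled count, so class totals weight by n_sampled:
  Basic: 180 × 35.2 = 6336
  Standard: 200 × 70.9 = 14180
  Premium: 320 × 39.1 = 12,512
Adjusted estimate = 33,028 / 700 = 47.1829 → 47.2%.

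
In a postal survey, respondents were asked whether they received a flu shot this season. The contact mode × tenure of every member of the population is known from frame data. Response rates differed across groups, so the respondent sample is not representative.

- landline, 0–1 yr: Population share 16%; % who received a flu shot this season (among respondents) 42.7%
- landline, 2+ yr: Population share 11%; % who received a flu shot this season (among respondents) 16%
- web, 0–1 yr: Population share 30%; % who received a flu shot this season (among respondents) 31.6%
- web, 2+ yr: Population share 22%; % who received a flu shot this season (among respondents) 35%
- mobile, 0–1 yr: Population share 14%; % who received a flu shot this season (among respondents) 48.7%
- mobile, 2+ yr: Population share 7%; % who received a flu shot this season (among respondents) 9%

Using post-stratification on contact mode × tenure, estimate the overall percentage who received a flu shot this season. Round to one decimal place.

Post-stratification weights by population share, not respondent share:
  landline, 0–1 yr: 0.16 × 42.7 = 6.832
  landline, 2+ yr: 0.11 × 16 = 1.76
  web, 0–1 yr: 0.3 × 31.6 = 9.48
  web, 2+ yr: 0.22 × 35 = 7.7
  mobile, 0–1 yr: 0.14 × 48.7 = 6.818
  mobile, 2+ yr: 0.07 × 9 = 0.63
Post-stratified estimate = 33.22 → 33.2%.

33.2%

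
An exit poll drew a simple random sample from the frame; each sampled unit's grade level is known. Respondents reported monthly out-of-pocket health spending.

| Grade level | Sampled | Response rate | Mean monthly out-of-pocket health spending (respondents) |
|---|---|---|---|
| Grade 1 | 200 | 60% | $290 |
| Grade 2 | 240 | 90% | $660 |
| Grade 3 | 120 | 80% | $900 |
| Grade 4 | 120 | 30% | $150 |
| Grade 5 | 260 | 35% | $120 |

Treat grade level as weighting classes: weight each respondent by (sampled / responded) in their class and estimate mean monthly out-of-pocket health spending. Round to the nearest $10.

$400

Each respondent's weight = sampled/responded in their class; summing within a class gives n_sampled, so:
  Grade 1: 200 × 290 = 58,000
  Grade 2: 240 × 660 = 158,400
  Grade 3: 120 × 900 = 108,000
  Grade 4: 120 × 150 = 18,000
  Grade 5: 260 × 120 = 31,200
Adjusted estimate = 373,600 / 940 = 397.447 → $400.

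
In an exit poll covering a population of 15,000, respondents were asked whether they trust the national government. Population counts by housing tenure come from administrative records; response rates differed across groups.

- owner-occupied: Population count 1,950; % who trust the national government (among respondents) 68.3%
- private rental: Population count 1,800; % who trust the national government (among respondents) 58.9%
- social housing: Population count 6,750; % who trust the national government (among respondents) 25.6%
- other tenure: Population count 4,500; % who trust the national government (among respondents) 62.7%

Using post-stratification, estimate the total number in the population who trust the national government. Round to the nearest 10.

6,940

Apply each group's respondent rate to its population count:
  owner-occupied: 1,950 × 68.3% = 1331.85
  private rental: 1,800 × 58.9% = 1060.2
  social housing: 6,750 × 25.6% = 1728
  other tenure: 4,500 × 62.7% = 2821.5
Estimated total = 6941.55 → 6,940.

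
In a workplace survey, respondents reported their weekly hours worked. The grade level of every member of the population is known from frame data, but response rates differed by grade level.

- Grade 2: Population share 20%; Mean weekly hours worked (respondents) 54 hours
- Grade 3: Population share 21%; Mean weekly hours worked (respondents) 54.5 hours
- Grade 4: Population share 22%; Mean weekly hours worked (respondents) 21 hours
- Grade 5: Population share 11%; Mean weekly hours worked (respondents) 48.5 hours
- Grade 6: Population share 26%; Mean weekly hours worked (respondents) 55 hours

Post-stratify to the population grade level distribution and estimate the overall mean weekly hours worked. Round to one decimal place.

Post-stratification weights by population share, not respondent share:
  Grade 2: 0.2 × 54 = 10.8
  Grade 3: 0.21 × 54.5 = 11.445
  Grade 4: 0.22 × 21 = 4.62
  Grade 5: 0.11 × 48.5 = 5.335
  Grade 6: 0.26 × 55 = 14.3
Post-stratified estimate = 46.5 → 46.5.

46.5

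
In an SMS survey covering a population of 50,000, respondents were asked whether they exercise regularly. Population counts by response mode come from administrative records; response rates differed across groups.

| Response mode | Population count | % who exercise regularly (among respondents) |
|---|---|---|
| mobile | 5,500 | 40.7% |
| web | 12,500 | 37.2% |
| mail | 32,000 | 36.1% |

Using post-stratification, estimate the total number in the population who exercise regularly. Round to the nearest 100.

18,400

Apply each group's respondent rate to its population count:
  mobile: 5,500 × 40.7% = 2238.5
  web: 12,500 × 37.2% = 4650
  mail: 32,000 × 36.1% = 11,552
Estimated total = 18440.5 → 18,400.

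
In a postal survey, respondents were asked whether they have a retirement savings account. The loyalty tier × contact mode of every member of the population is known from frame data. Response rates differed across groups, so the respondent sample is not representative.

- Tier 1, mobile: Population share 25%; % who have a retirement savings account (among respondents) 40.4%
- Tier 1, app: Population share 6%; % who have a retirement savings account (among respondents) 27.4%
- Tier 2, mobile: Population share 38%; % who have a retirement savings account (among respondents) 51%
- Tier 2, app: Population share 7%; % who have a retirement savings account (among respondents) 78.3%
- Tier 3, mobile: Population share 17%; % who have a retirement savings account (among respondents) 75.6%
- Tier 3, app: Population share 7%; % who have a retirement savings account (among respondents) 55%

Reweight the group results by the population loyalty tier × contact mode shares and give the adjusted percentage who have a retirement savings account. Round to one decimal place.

53.3%

Each cell contributes population-share × respondent value:
  Tier 1, mobile: 0.25 × 40.4 = 10.1
  Tier 1, app: 0.06 × 27.4 = 1.644
  Tier 2, mobile: 0.38 × 51 = 19.38
  Tier 2, app: 0.07 × 78.3 = 5.481
  Tier 3, mobile: 0.17 × 75.6 = 12.852
  Tier 3, app: 0.07 × 55 = 3.85
Post-stratified estimate = 53.307 → 53.3%.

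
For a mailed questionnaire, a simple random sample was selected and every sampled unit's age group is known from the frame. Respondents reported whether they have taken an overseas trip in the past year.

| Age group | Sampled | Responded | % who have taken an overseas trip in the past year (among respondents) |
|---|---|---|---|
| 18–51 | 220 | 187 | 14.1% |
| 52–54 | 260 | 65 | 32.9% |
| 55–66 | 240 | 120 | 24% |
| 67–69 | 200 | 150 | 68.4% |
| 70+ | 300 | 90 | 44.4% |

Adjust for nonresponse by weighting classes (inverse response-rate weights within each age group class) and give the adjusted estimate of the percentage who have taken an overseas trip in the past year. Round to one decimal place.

36.4%

Response rates by class: 18–51 187/220 = 85%, 52–54 65/260 = 25%, 55–66 120/240 = 50%, 67–69 150/200 = 75%, 70+ 90/300 = 30%.
Each respondent's weight = sampled/responded in their class; summing within a class gives n_sampled, so:
  18–51: 220 × 14.1 = 3102
  52–54: 260 × 32.9 = 8554
  55–66: 240 × 24 = 5760
  67–69: 200 × 68.4 = 13680
  70+: 300 × 44.4 = 13,320
Adjusted estimate = 44,416 / 1,220 = 36.4066 → 36.4%.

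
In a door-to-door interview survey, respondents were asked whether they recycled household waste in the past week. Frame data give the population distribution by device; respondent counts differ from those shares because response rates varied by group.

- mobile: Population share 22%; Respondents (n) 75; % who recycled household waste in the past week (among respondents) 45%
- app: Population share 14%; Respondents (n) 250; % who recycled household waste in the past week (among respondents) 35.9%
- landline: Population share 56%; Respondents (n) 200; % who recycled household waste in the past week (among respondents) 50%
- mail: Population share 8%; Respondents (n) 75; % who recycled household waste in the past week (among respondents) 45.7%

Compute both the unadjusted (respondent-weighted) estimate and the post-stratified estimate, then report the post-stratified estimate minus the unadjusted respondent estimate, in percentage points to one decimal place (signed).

Without adjustment, the pooled respondent share is:
  (75/600)×45 + (250/600)×35.9 + (200/600)×50 + (75/600)×45.7 = 42.9625%
Post-stratifying to population shares instead:
  0.22×45 + 0.14×35.9 + 0.56×50 + 0.08×45.7 = 46.582%
Difference = 46.582 − 42.9625 = 3.6195 pp.

+3.6 percentage points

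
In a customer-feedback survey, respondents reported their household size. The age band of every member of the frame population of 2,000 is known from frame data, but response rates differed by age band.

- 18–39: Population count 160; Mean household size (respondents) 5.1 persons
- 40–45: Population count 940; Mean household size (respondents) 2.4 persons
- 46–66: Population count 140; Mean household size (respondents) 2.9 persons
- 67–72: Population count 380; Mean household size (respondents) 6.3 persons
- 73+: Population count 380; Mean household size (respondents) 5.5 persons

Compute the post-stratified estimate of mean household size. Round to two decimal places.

Reweight to the known age band distribution:
  18–39: (160/2,000) × 5.1 = 0.408
  40–45: (940/2,000) × 2.4 = 1.128
  46–66: (140/2,000) × 2.9 = 0.203
  67–72: (380/2,000) × 6.3 = 1.197
  73+: (380/2,000) × 5.5 = 1.045
Post-stratified estimate = 3.981 → 3.98.

3.98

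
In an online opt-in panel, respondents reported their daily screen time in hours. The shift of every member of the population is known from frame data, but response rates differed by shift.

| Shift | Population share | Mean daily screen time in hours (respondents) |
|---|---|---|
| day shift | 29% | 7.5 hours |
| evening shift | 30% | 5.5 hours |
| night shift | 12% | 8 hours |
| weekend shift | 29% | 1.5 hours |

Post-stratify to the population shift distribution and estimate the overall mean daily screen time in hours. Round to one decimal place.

5.2

Weight each group's respondent value by its population share:
  day shift: 0.29 × 7.5 = 2.175
  evening shift: 0.3 × 5.5 = 1.65
  night shift: 0.12 × 8 = 0.96
  weekend shift: 0.29 × 1.5 = 0.435
Post-stratified estimate = 5.22 → 5.2.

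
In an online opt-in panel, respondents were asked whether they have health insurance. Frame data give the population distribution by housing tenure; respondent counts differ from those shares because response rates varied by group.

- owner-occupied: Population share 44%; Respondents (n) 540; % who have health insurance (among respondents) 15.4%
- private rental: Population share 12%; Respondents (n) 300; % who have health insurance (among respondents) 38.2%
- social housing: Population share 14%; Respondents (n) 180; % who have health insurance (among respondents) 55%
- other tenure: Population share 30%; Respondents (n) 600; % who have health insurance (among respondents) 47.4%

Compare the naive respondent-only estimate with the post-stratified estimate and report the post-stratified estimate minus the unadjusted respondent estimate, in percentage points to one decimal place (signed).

Unadjusted (pooled respondent) estimate weights by respondent counts:
  (540/1620)×15.4 + (300/1620)×38.2 + (180/1620)×55 + (600/1620)×47.4 = 35.8741%
Reweighting by population housing tenure shares:
  0.44×15.4 + 0.12×38.2 + 0.14×55 + 0.3×47.4 = 33.28%
Difference = 33.28 − 35.8741 = -2.5941 pp.

-2.6 percentage points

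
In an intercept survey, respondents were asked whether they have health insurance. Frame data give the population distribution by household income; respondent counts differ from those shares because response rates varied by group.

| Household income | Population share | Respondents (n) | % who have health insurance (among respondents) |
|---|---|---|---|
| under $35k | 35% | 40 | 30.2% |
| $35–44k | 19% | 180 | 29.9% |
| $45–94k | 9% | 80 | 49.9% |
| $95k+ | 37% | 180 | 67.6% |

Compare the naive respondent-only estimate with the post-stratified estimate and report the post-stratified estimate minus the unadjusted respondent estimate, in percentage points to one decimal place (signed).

Without adjustment, the pooled respondent share is:
  (40/480)×30.2 + (180/480)×29.9 + (80/480)×49.9 + (180/480)×67.6 = 47.3958%
Post-stratifying to population shares instead:
  0.35×30.2 + 0.19×29.9 + 0.09×49.9 + 0.37×67.6 = 45.754%
Difference = 45.754 − 47.3958 = -1.6418 pp.

-1.6 percentage points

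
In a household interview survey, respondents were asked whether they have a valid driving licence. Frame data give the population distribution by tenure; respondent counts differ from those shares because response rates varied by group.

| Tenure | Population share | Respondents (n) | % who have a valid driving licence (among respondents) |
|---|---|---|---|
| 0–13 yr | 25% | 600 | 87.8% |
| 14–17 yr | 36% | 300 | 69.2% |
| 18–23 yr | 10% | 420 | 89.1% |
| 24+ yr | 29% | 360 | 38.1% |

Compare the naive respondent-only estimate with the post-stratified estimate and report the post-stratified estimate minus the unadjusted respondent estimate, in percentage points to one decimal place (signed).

Unadjusted (pooled respondent) estimate weights by respondent counts:
  (600/1680)×87.8 + (300/1680)×69.2 + (420/1680)×89.1 + (360/1680)×38.1 = 74.1536%
Reweighting by population tenure shares:
  0.25×87.8 + 0.36×69.2 + 0.1×89.1 + 0.29×38.1 = 66.821%
Difference = 66.821 − 74.1536 = -7.3326 pp.

-7.3 percentage points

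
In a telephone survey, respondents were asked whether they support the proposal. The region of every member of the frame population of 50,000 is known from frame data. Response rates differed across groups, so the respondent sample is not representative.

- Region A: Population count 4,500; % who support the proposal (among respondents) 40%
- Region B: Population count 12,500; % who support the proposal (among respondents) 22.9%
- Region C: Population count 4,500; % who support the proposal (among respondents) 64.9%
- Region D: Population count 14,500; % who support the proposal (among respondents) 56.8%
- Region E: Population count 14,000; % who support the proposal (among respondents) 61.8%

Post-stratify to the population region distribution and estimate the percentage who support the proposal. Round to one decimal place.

48.9%

Reweight to the known region distribution:
  Region A: (4,500/50,000) × 40 = 3.6
  Region B: (12,500/50,000) × 22.9 = 5.725
  Region C: (4,500/50,000) × 64.9 = 5.841
  Region D: (14,500/50,000) × 56.8 = 16.472
  Region E: (14,000/50,000) × 61.8 = 17.304
Post-stratified estimate = 48.942 → 48.9%.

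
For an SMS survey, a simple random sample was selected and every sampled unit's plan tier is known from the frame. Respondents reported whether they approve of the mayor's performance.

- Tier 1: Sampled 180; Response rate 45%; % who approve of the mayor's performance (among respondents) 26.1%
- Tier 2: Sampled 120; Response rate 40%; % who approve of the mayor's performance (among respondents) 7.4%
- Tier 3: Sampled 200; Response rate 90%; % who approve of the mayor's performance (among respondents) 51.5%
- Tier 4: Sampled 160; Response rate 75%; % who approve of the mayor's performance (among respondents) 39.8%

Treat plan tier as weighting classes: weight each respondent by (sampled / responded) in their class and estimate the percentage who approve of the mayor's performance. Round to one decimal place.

With weight = n_sampled/n_responded per class, the weighted class total is n_sampled:
  Tier 1: 180 × 26.1 = 4698
  Tier 2: 120 × 7.4 = 888
  Tier 3: 200 × 51.5 = 10,300
  Tier 4: 160 × 39.8 = 6368
Adjusted estimate = 22,254 / 660 = 33.7182 → 33.7%.

33.7%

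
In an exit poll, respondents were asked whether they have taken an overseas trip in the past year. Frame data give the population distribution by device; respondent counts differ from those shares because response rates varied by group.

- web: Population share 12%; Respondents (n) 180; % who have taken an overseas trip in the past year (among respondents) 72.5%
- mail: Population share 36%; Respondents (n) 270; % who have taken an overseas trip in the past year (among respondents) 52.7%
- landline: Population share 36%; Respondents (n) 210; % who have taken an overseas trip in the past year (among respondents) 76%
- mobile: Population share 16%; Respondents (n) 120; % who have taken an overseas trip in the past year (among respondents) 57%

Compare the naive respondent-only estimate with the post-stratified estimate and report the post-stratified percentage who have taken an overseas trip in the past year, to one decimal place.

Unadjusted (pooled respondent) estimate weights by respondent counts:
  (180/780)×72.5 + (270/780)×52.7 + (210/780)×76 + (120/780)×57 = 64.2038%
Post-stratifying to population shares instead:
  0.12×72.5 + 0.36×52.7 + 0.36×76 + 0.16×57 = 64.152%

64.2%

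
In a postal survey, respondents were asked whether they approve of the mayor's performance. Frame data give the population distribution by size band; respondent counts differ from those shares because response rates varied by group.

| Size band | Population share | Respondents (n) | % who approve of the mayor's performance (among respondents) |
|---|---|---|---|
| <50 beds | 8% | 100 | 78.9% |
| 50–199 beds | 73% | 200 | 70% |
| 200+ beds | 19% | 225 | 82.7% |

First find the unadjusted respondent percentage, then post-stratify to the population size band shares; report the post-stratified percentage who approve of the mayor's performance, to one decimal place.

73.1%

Naive respondent-only estimate (weights = respondent counts):
  (100/525)×78.9 + (200/525)×70 + (225/525)×82.7 = 77.1381%
Reweighting by population size band shares:
  0.08×78.9 + 0.73×70 + 0.19×82.7 = 73.125%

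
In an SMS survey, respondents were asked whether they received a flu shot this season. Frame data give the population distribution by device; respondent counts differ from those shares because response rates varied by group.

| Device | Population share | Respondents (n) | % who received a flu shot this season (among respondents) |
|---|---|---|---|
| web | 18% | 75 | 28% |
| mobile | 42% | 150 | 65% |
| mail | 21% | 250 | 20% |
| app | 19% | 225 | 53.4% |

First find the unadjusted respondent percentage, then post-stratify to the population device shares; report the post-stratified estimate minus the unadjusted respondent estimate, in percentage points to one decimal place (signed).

Without adjustment, the pooled respondent share is:
  (75/700)×28 + (150/700)×65 + (250/700)×20 + (225/700)×53.4 = 41.2357%
Post-stratified estimate weights by population shares:
  0.18×28 + 0.42×65 + 0.21×20 + 0.19×53.4 = 46.686%
Difference = 46.686 − 41.2357 = 5.4503 pp.

+5.5 percentage points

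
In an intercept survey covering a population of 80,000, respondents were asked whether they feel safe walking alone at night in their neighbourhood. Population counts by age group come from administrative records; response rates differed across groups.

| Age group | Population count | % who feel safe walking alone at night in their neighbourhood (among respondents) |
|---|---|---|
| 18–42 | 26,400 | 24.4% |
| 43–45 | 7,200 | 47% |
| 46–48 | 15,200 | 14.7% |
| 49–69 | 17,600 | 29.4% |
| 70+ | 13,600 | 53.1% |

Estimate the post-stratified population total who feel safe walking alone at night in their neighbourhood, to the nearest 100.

24,500

Apply each group's respondent rate to its population count:
  18–42: 26,400 × 24.4% = 6441.6
  43–45: 7,200 × 47% = 3384
  46–48: 15,200 × 14.7% = 2234.4
  49–69: 17,600 × 29.4% = 5174.4
  70+: 13,600 × 53.1% = 7221.6
Estimated total = 24,456 → 24,500.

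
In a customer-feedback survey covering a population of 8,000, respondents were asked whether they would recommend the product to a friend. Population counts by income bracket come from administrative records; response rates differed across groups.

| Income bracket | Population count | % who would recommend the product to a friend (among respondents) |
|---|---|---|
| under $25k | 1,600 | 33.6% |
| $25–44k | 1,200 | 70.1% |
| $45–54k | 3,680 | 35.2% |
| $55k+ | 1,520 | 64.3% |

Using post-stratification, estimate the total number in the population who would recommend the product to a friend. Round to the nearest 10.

Each cell contributes its population count × the respondent rate:
  under $25k: 1,600 × 33.6% = 537.6
  $25–44k: 1,200 × 70.1% = 841.2
  $45–54k: 3,680 × 35.2% = 1295.36
  $55k+: 1,520 × 64.3% = 977.36
Estimated total = 3651.52 → 3,650.

3,650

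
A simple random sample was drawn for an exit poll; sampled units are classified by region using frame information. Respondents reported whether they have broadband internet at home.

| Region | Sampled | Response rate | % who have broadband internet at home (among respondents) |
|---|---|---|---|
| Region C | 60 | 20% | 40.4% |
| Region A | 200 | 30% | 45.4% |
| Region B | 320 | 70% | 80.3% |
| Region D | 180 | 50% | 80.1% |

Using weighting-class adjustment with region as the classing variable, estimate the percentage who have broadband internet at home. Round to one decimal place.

Weighting each respondent by the inverse class response rate inflates each class back to its sampled size, so the class weight is n_sampled:
  Region C: 60 × 40.4 = 2424
  Region A: 200 × 45.4 = 9080
  Region B: 320 × 80.3 = 25,696
  Region D: 180 × 80.1 = 14418
Adjusted estimate = 51,618 / 760 = 67.9184 → 67.9%.

67.9%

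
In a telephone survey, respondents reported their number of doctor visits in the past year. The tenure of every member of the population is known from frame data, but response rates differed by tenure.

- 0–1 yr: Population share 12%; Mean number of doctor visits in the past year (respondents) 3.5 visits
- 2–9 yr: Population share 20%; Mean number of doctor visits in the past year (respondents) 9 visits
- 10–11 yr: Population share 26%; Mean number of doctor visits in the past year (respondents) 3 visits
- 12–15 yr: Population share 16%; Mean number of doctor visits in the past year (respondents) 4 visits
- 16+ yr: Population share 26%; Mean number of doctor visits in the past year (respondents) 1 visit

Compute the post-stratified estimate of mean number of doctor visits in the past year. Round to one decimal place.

Each cell contributes population-share × respondent value:
  0–1 yr: 0.12 × 3.5 = 0.42
  2–9 yr: 0.2 × 9 = 1.8
  10–11 yr: 0.26 × 3 = 0.78
  12–15 yr: 0.16 × 4 = 0.64
  16+ yr: 0.26 × 1 = 0.26
Post-stratified estimate = 3.9 → 3.9.

3.9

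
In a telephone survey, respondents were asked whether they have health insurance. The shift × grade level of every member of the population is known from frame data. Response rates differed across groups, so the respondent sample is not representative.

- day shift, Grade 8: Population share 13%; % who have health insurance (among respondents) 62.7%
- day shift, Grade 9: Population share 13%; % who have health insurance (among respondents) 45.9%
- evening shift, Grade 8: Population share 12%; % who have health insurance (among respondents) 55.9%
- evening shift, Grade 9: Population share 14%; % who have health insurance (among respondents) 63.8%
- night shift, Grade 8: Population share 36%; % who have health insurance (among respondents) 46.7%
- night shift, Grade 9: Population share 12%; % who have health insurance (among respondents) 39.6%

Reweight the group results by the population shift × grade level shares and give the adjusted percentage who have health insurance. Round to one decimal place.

Reweight to the known shift × grade level distribution:
  day shift, Grade 8: 0.13 × 62.7 = 8.151
  day shift, Grade 9: 0.13 × 45.9 = 5.967
  evening shift, Grade 8: 0.12 × 55.9 = 6.708
  evening shift, Grade 9: 0.14 × 63.8 = 8.932
  night shift, Grade 8: 0.36 × 46.7 = 16.812
  night shift, Grade 9: 0.12 × 39.6 = 4.752
Post-stratified estimate = 51.322 → 51.3%.

51.3%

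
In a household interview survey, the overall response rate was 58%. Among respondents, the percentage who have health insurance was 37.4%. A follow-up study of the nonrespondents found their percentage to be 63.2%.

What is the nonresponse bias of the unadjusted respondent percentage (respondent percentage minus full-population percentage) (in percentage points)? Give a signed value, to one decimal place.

-10.8 percentage points

Nonresponse fraction = 1 − 0.58 = 0.42.
Bias = (nonresponse fraction) × (respondent percentage − nonrespondent percentage)
     = 0.42 × (37.4 − 63.2) = 0.42 × -25.8 = -10.836.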